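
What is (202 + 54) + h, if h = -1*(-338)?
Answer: 594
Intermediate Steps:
h = 338
(202 + 54) + h = (202 + 54) + 338 = 256 + 338 = 594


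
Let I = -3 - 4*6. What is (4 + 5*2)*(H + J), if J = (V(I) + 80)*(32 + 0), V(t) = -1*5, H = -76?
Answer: 32536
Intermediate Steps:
I = -27 (I = -3 - 24 = -27)
V(t) = -5
J = 2400 (J = (-5 + 80)*(32 + 0) = 75*32 = 2400)
(4 + 5*2)*(H + J) = (4 + 5*2)*(-76 + 2400) = (4 + 10)*2324 = 14*2324 = 32536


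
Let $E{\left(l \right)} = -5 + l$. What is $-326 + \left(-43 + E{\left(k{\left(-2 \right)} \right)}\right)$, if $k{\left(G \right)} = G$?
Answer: $-376$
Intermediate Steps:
$-326 + \left(-43 + E{\left(k{\left(-2 \right)} \right)}\right) = -326 - 50 = -376$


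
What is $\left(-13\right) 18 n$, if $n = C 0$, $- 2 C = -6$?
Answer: $0$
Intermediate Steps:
$C = 3$ ($C = \left(- \frac{1}{2}\right) \left(-6\right) = 3$)
$n = 0$ ($n = 3 \cdot 0 = 0$)
$\left(-13\right) 18 n = \left(-13\right) 18 \cdot 0 = \left(-234\right) 0 = 0$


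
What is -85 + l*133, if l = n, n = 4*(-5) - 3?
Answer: -3144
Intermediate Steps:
n = -23 (n = -20 - 3 = -23)
l = -23
-85 + l*133 = -85 - 23*133 = -85 - 3059 = -3144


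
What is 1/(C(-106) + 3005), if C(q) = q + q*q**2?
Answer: -1/1188117 ≈ -8.4167e-7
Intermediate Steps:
C(q) = q + q**3
1/(C(-106) + 3005) = 1/((-106 + (-106)**3) + 3005) = 1/((-106 - 1191016) + 3005) = 1/(-1191122 + 3005) = 1/(-1188117) = -1/1188117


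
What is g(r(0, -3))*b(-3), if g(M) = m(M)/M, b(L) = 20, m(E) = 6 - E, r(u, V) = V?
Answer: -60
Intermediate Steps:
g(M) = (6 - M)/M
g(r(0, -3))*b(-3) = ((6 - 1*(-3))/(-3))*20 = -(6 + 3)/3*20 = -⅓*9*20 = -3*20 = -60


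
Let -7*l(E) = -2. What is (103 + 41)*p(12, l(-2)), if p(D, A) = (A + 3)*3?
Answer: 9936/7 ≈ 1419.4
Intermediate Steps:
l(E) = 2/7 (l(E) = -1/7*(-2) = 2/7)
p(D, A) = 9 + 3*A (p(D, A) = (3 + A)*3 = 9 + 3*A)
(103 + 41)*p(12, l(-2)) = (103 + 41)*(9 + 3*(2/7)) = 144*(9 + 6/7) = 144*(69/7) = 9936/7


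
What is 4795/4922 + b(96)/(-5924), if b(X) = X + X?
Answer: 6865139/7289482 ≈ 0.94179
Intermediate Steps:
b(X) = 2*X
4795/4922 + b(96)/(-5924) = 4795/4922 + (2*96)/(-5924) = 4795*(1/4922) + 192*(-1/5924) = 4795/4922 - 48/1481 = 6865139/7289482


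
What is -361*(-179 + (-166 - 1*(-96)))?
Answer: 89889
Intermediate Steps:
-361*(-179 + (-166 - 1*(-96))) = -361*(-179 + (-166 + 96)) = -361*(-179 - 70) = -361*(-249) = 89889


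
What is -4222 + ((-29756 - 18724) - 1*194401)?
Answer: -247103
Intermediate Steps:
-4222 + ((-29756 - 18724) - 1*194401) = -4222 + (-48480 - 194401) = -4222 - 242881 = -247103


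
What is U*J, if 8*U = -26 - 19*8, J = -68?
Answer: 1513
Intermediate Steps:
U = -89/4 (U = (-26 - 19*8)/8 = (-26 - 152)/8 = (1/8)*(-178) = -89/4 ≈ -22.250)
U*J = -89/4*(-68) = 1513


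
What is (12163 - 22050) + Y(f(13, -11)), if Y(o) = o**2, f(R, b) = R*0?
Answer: -9887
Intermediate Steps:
f(R, b) = 0
(12163 - 22050) + Y(f(13, -11)) = (12163 - 22050) + 0**2 = -9887 + 0 = -9887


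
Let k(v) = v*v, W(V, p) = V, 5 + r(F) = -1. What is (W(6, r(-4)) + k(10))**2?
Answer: 11236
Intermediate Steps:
r(F) = -6 (r(F) = -5 - 1 = -6)
k(v) = v**2
(W(6, r(-4)) + k(10))**2 = (6 + 10**2)**2 = (6 + 100)**2 = 106**2 = 11236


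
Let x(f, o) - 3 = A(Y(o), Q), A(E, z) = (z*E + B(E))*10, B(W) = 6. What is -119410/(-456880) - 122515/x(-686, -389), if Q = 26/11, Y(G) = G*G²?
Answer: 182813863372947/699236804524936 ≈ 0.26145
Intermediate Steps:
Y(G) = G³
Q = 26/11 (Q = 26*(1/11) = 26/11 ≈ 2.3636)
A(E, z) = 60 + 10*E*z (A(E, z) = (z*E + 6)*10 = (E*z + 6)*10 = (6 + E*z)*10 = 60 + 10*E*z)
x(f, o) = 63 + 260*o³/11 (x(f, o) = 3 + (60 + 10*o³*(26/11)) = 3 + (60 + 260*o³/11) = 63 + 260*o³/11)
-119410/(-456880) - 122515/x(-686, -389) = -119410/(-456880) - 122515/(63 + (260/11)*(-389)³) = -119410*(-1/456880) - 122515/(63 + (260/11)*(-58863869)) = 11941/45688 - 122515/(63 - 15304605940/11) = 11941/45688 - 122515/(-15304605247/11) = 11941/45688 - 122515*(-11/15304605247) = 11941/45688 + 1347665/15304605247 = 182813863372947/699236804524936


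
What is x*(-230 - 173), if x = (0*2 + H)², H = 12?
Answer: -58032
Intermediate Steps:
x = 144 (x = (0*2 + 12)² = (0 + 12)² = 12² = 144)
x*(-230 - 173) = 144*(-230 - 173) = 144*(-403) = -58032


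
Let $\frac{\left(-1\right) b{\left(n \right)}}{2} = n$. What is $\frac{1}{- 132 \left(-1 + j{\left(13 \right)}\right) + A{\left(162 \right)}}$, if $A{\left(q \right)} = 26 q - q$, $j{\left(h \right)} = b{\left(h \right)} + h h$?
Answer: $- \frac{1}{14694} \approx -6.8055 \cdot 10^{-5}$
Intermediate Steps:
$b{\left(n \right)} = - 2 n$
$j{\left(h \right)} = h^{2} - 2 h$ ($j{\left(h \right)} = - 2 h + h h = - 2 h + h^{2} = h^{2} - 2 h$)
$A{\left(q \right)} = 25 q$
$\frac{1}{- 132 \left(-1 + j{\left(13 \right)}\right) + A{\left(162 \right)}} = \frac{1}{- 132 \left(-1 + 13 \left(-2 + 13\right)\right) + 25 \cdot 162} = \frac{1}{- 132 \left(-1 + 13 \cdot 11\right) + 4050} = \frac{1}{- 132 \left(-1 + 143\right) + 4050} = \frac{1}{\left(-132\right) 142 + 4050} = \frac{1}{-18744 + 4050} = \frac{1}{-14694} = - \frac{1}{14694}$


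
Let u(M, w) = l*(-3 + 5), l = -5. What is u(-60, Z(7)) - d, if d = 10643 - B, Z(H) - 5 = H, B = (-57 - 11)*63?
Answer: -14937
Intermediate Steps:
B = -4284 (B = -68*63 = -4284)
Z(H) = 5 + H
u(M, w) = -10 (u(M, w) = -5*(-3 + 5) = -5*2 = -10)
d = 14927 (d = 10643 - 1*(-4284) = 10643 + 4284 = 14927)
u(-60, Z(7)) - d = -10 - 1*14927 = -10 - 14927 = -14937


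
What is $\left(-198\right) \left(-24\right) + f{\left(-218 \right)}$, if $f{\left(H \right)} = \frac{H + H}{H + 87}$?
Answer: $\frac{622948}{131} \approx 4755.3$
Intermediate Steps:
$f{\left(H \right)} = \frac{2 H}{87 + H}$
$\left(-198\right) \left(-24\right) + f{\left(-218 \right)} = \left(-198\right) \left(-24\right) + 2 \left(-218\right) \frac{1}{87 - 218} = 4752 + 2 \left(-218\right) \frac{1}{-131} = 4752 + 2 \left(-218\right) \left(- \frac{1}{131}\right) = 4752 + \frac{436}{131} = \frac{622948}{131}$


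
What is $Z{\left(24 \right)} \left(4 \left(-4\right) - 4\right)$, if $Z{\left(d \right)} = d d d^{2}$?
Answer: $-6635520$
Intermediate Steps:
$Z{\left(d \right)} = d^{4}$ ($Z{\left(d \right)} = d^{2} d^{2} = d^{4}$)
$Z{\left(24 \right)} \left(4 \left(-4\right) - 4\right) = 24^{4} \left(4 \left(-4\right) - 4\right) = 331776 \left(-16 - 4\right) = 331776 \left(-20\right) = -6635520$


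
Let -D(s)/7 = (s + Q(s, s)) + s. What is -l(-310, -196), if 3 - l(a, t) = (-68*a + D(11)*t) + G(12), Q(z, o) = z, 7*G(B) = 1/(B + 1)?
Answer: 6038124/91 ≈ 66353.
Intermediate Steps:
G(B) = 1/(7*(1 + B)) (G(B) = 1/(7*(B + 1)) = 1/(7*(1 + B)))
D(s) = -21*s (D(s) = -7*((s + s) + s) = -7*(2*s + s) = -21*s)
l(a, t) = 272/91 + 68*a + 231*t (l(a, t) = 3 - ((-68*a + (-21*11)*t) + 1/(7*(1 + 12))) = 3 - ((-68*a - 231*t) + (1/7)/13) = 3 - ((-231*t - 68*a) + (1/7)*(1/13)) = 3 - ((-231*t - 68*a) + 1/91) = 3 - (1/91 - 231*t - 68*a) = 3 + (-1/91 + 68*a + 231*t) = 272/91 + 68*a + 231*t)
-l(-310, -196) = -(272/91 + 68*(-310) + 231*(-196)) = -(272/91 - 21080 - 45276) = -1*(-6038124/91) = 6038124/91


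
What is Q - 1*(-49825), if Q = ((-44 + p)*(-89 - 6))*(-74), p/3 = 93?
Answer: 1701875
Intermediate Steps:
p = 279 (p = 3*93 = 279)
Q = 1652050 (Q = ((-44 + 279)*(-89 - 6))*(-74) = (235*(-95))*(-74) = -22325*(-74) = 1652050)
Q - 1*(-49825) = 1652050 - 1*(-49825) = 1652050 + 49825 = 1701875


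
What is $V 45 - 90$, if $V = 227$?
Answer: $10125$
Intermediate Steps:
$V 45 - 90 = 227 \cdot 45 - 90 = 10215 - 90 = 10125$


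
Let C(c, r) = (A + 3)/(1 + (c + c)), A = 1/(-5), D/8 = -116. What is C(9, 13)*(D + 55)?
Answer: -12222/95 ≈ -128.65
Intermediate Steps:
D = -928 (D = 8*(-116) = -928)
A = -⅕ ≈ -0.20000
C(c, r) = 14/(5*(1 + 2*c)) (C(c, r) = (-⅕ + 3)/(1 + (c + c)) = 14/(5*(1 + 2*c)))
C(9, 13)*(D + 55) = (14/(5*(1 + 2*9)))*(-928 + 55) = (14/(5*(1 + 18)))*(-873) = ((14/5)/19)*(-873) = ((14/5)*(1/19))*(-873) = (14/95)*(-873) = -12222/95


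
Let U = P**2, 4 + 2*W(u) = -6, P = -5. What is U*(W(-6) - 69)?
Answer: -1850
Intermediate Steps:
W(u) = -5 (W(u) = -2 + (1/2)*(-6) = -2 - 3 = -5)
U = 25 (U = (-5)**2 = 25)
U*(W(-6) - 69) = 25*(-5 - 69) = 25*(-74) = -1850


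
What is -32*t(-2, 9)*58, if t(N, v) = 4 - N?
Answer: -11136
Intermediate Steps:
-32*t(-2, 9)*58 = -32*(4 - 1*(-2))*58 = -32*(4 + 2)*58 = -32*6*58 = -192*58 = -11136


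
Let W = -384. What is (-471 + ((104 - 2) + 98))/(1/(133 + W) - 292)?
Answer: 68021/73293 ≈ 0.92807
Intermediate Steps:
(-471 + ((104 - 2) + 98))/(1/(133 + W) - 292) = (-471 + ((104 - 2) + 98))/(1/(133 - 384) - 292) = (-471 + (102 + 98))/(1/(-251) - 292) = (-471 + 200)/(-1/251 - 292) = -271/(-73293/251) = -271*(-251/73293) = 68021/73293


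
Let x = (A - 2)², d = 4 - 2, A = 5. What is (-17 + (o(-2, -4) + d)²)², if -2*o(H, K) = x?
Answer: 1849/16 ≈ 115.56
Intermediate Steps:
d = 2
x = 9 (x = (5 - 2)² = 3² = 9)
o(H, K) = -9/2 (o(H, K) = -½*9 = -9/2)
(-17 + (o(-2, -4) + d)²)² = (-17 + (-9/2 + 2)²)² = (-17 + (-5/2)²)² = (-17 + 25/4)² = (-43/4)² = 1849/16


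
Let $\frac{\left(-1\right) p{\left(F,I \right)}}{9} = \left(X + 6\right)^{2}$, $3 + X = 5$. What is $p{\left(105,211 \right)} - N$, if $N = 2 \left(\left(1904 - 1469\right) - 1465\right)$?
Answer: $1484$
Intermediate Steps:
$X = 2$ ($X = -3 + 5 = 2$)
$p{\left(F,I \right)} = -576$ ($p{\left(F,I \right)} = - 9 \left(2 + 6\right)^{2} = - 9 \cdot 8^{2} = \left(-9\right) 64 = -576$)
$N = -2060$ ($N = 2 \left(435 - 1465\right) = 2 \left(-1030\right) = -2060$)
$p{\left(105,211 \right)} - N = -576 - -2060 = -576 + 2060 = 1484$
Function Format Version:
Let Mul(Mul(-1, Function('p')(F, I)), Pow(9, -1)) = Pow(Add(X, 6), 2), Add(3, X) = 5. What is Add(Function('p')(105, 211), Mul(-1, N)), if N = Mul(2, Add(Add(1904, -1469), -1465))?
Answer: 1484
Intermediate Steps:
X = 2 (X = Add(-3, 5) = 2)
Function('p')(F, I) = -576 (Function('p')(F, I) = Mul(-9, Pow(Add(2, 6), 2)) = Mul(-9, Pow(8, 2)) = Mul(-9, 64) = -576)
N = -2060 (N = Mul(2, Add(435, -1465)) = Mul(2, -1030) = -2060)
Add(Function('p')(105, 211), Mul(-1, N)) = Add(-576, Mul(-1, -2060)) = Add(-576, 2060) = 1484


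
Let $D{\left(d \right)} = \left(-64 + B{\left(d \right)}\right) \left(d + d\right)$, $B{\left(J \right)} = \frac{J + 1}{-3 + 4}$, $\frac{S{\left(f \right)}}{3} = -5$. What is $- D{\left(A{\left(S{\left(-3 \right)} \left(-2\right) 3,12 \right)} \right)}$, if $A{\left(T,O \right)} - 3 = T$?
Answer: $-5580$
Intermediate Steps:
$S{\left(f \right)} = -15$ ($S{\left(f \right)} = 3 \left(-5\right) = -15$)
$B{\left(J \right)} = 1 + J$ ($B{\left(J \right)} = \frac{1 + J}{1} = \left(1 + J\right) 1 = 1 + J$)
$A{\left(T,O \right)} = 3 + T$
$D{\left(d \right)} = 2 d \left(-63 + d\right)$ ($D{\left(d \right)} = \left(-64 + \left(1 + d\right)\right) \left(d + d\right) = \left(-63 + d\right) 2 d = 2 d \left(-63 + d\right)$)
$- D{\left(A{\left(S{\left(-3 \right)} \left(-2\right) 3,12 \right)} \right)} = - 2 \left(3 + \left(-15\right) \left(-2\right) 3\right) \left(-63 + \left(3 + \left(-15\right) \left(-2\right) 3\right)\right) = - 2 \left(3 + 30 \cdot 3\right) \left(-63 + \left(3 + 30 \cdot 3\right)\right) = - 2 \left(3 + 90\right) \left(-63 + \left(3 + 90\right)\right) = - 2 \cdot 93 \left(-63 + 93\right) = - 2 \cdot 93 \cdot 30 = \left(-1\right) 5580 = -5580$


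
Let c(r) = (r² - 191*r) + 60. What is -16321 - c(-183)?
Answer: -84823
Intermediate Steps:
c(r) = 60 + r² - 191*r
-16321 - c(-183) = -16321 - (60 + (-183)² - 191*(-183)) = -16321 - (60 + 33489 + 34953) = -16321 - 1*68502 = -16321 - 68502 = -84823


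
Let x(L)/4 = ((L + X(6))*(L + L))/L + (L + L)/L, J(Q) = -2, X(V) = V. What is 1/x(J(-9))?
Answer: 1/40 ≈ 0.025000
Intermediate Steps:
x(L) = 56 + 8*L (x(L) = 4*(((L + 6)*(L + L))/L + (L + L)/L) = 4*(((6 + L)*(2*L))/L + (2*L)/L) = 4*((2*L*(6 + L))/L + 2) = 4*((12 + 2*L) + 2) = 4*(14 + 2*L) = 56 + 8*L)
1/x(J(-9)) = 1/(56 + 8*(-2)) = 1/(56 - 16) = 1/40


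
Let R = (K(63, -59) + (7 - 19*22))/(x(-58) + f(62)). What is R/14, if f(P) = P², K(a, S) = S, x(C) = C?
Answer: -235/26502 ≈ -0.0088672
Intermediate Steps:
R = -235/1893 (R = (-59 + (7 - 19*22))/(-58 + 62²) = (-59 + (7 - 418))/(-58 + 3844) = (-59 - 411)/3786 = -470*1/3786 = -235/1893 ≈ -0.12414)
R/14 = -235/1893/14 = -235/1893*1/14 = -235/26502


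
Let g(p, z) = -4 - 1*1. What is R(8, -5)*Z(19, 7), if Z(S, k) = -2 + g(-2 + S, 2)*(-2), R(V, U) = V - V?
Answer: 0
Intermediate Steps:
g(p, z) = -5 (g(p, z) = -4 - 1 = -5)
R(V, U) = 0
Z(S, k) = 8 (Z(S, k) = -2 - 5*(-2) = -2 + 10 = 8)
R(8, -5)*Z(19, 7) = 0*8 = 0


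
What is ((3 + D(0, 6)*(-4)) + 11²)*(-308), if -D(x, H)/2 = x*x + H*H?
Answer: -126896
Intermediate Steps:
D(x, H) = -2*H² - 2*x² (D(x, H) = -2*(x*x + H*H) = -2*(x² + H²) = -2*(H² + x²) = -2*H² - 2*x²)
((3 + D(0, 6)*(-4)) + 11²)*(-308) = ((3 + (-2*6² - 2*0²)*(-4)) + 11²)*(-308) = ((3 + (-2*36 - 2*0)*(-4)) + 121)*(-308) = ((3 + (-72 + 0)*(-4)) + 121)*(-308) = ((3 - 72*(-4)) + 121)*(-308) = ((3 + 288) + 121)*(-308) = (291 + 121)*(-308) = 412*(-308) = -126896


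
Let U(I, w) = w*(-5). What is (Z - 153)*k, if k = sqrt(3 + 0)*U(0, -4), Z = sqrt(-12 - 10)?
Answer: 20*sqrt(3)*(-153 + I*sqrt(22)) ≈ -5300.1 + 162.48*I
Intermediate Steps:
U(I, w) = -5*w
Z = I*sqrt(22) (Z = sqrt(-22) = I*sqrt(22) ≈ 4.6904*I)
k = 20*sqrt(3) (k = sqrt(3 + 0)*(-5*(-4)) = sqrt(3)*20 = 20*sqrt(3) ≈ 34.641)
(Z - 153)*k = (I*sqrt(22) - 153)*(20*sqrt(3)) = (-153 + I*sqrt(22))*(20*sqrt(3)) = 20*sqrt(3)*(-153 + I*sqrt(22))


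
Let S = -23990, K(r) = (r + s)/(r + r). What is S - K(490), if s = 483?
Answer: -3358739/140 ≈ -23991.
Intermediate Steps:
K(r) = (483 + r)/(2*r) (K(r) = (r + 483)/(r + r) = (483 + r)/((2*r)) = (483 + r)*(1/(2*r)) = (483 + r)/(2*r))
S - K(490) = -23990 - (483 + 490)/(2*490) = -23990 - 973/(2*490) = -23990 - 1*139/140 = -23990 - 139/140 = -3358739/140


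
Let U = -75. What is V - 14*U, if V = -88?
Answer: 962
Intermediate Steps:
V - 14*U = -88 - 14*(-75) = -88 + 1050 = 962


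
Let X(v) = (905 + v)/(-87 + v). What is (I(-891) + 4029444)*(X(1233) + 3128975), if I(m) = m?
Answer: 2407602585534144/191 ≈ 1.2605e+13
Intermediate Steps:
X(v) = (905 + v)/(-87 + v)
(I(-891) + 4029444)*(X(1233) + 3128975) = (-891 + 4029444)*((905 + 1233)/(-87 + 1233) + 3128975) = 4028553*(2138/1146 + 3128975) = 4028553*((1/1146)*2138 + 3128975) = 4028553*(1069/573 + 3128975) = 4028553*(1792903744/573) = 2407602585534144/191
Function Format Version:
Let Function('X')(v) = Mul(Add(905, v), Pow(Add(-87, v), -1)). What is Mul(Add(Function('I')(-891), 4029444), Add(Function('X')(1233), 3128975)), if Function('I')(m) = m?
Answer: Rational(2407602585534144, 191) ≈ 1.2605e+13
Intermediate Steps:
Function('X')(v) = Mul(Pow(Add(-87, v), -1), Add(905, v))
Mul(Add(Function('I')(-891), 4029444), Add(Function('X')(1233), 3128975)) = Mul(Add(-891, 4029444), Add(Mul(Pow(Add(-87, 1233), -1), Add(905, 1233)), 3128975)) = Mul(4028553, Add(Mul(Pow(1146, -1), 2138), 3128975)) = Mul(4028553, Add(Mul(Rational(1, 1146), 2138), 3128975)) = Mul(4028553, Add(Rational(1069, 573), 3128975)) = Mul(4028553, Rational(1792903744, 573)) = Rational(2407602585534144, 191)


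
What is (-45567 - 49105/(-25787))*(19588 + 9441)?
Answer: -34108701222596/25787 ≈ -1.3227e+9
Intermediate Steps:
(-45567 - 49105/(-25787))*(19588 + 9441) = (-45567 - 49105*(-1/25787))*29029 = (-45567 + 49105/25787)*29029 = -1174987124/25787*29029 = -34108701222596/25787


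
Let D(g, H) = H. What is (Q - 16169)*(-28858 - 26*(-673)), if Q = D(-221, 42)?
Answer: 183202720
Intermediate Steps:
Q = 42
(Q - 16169)*(-28858 - 26*(-673)) = (42 - 16169)*(-28858 - 26*(-673)) = -16127*(-28858 + 17498) = -16127*(-11360) = 183202720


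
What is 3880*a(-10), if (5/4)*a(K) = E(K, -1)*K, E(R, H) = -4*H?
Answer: -124160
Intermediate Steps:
a(K) = 16*K/5 (a(K) = 4*((-4*(-1))*K)/5 = 4*(4*K)/5 = 16*K/5)
3880*a(-10) = 3880*((16/5)*(-10)) = 3880*(-32) = -124160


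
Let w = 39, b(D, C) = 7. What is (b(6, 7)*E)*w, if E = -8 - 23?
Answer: -8463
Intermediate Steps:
E = -31
(b(6, 7)*E)*w = (7*(-31))*39 = -217*39 = -8463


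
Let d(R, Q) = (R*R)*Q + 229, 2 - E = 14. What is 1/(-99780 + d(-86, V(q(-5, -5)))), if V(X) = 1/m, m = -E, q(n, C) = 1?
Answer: -3/296804 ≈ -1.0108e-5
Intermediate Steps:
E = -12 (E = 2 - 1*14 = 2 - 14 = -12)
m = 12 (m = -1*(-12) = 12)
V(X) = 1/12
d(R, Q) = 229 + Q*R**2 (d(R, Q) = R**2*Q + 229 = Q*R**2 + 229 = 229 + Q*R**2)
1/(-99780 + d(-86, V(q(-5, -5)))) = 1/(-99780 + (229 + (1/12)*(-86)**2)) = 1/(-99780 + (229 + (1/12)*7396)) = 1/(-99780 + (229 + 1849/3)) = 1/(-99780 + 2536/3) = 1/(-296804/3) = -3/296804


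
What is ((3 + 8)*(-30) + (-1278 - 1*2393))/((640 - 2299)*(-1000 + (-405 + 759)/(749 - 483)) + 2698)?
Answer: -76019/31530313 ≈ -0.0024110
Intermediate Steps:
((3 + 8)*(-30) + (-1278 - 1*2393))/((640 - 2299)*(-1000 + (-405 + 759)/(749 - 483)) + 2698) = (11*(-30) + (-1278 - 2393))/(-1659*(-1000 + 354/266) + 2698) = (-330 - 3671)/(-1659*(-1000 + 354*(1/266)) + 2698) = -4001/(-1659*(-1000 + 177/133) + 2698) = -4001/(-1659*(-132823/133) + 2698) = -4001/(31479051/19 + 2698) = -4001/31530313/19 = -4001*19/31530313 = -76019/31530313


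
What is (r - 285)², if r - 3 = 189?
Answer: 8649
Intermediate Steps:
r = 192 (r = 3 + 189 = 192)
(r - 285)² = (192 - 285)² = (-93)² = 8649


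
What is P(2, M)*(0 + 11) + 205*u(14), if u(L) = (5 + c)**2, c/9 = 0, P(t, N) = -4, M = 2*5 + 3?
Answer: 5081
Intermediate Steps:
M = 13 (M = 10 + 3 = 13)
c = 0 (c = 9*0 = 0)
u(L) = 25 (u(L) = (5 + 0)**2 = 5**2 = 25)
P(2, M)*(0 + 11) + 205*u(14) = -4*(0 + 11) + 205*25 = -4*11 + 5125 = -44 + 5125 = 5081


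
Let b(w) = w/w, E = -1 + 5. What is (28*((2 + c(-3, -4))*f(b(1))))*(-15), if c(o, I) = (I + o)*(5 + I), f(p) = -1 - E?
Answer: -10500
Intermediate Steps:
E = 4
b(w) = 1
f(p) = -5 (f(p) = -1 - 1*4 = -1 - 4 = -5)
c(o, I) = (5 + I)*(I + o)
(28*((2 + c(-3, -4))*f(b(1))))*(-15) = (28*((2 + ((-4)² + 5*(-4) + 5*(-3) - 4*(-3)))*(-5)))*(-15) = (28*((2 + (16 - 20 - 15 + 12))*(-5)))*(-15) = (28*((2 - 7)*(-5)))*(-15) = (28*(-5*(-5)))*(-15) = (28*25)*(-15) = 700*(-15) = -10500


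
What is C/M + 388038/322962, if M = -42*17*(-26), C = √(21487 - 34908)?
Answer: 64673/53827 + I*√13421/18564 ≈ 1.2015 + 0.0062405*I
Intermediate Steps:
C = I*√13421 (C = √(-13421) = I*√13421 ≈ 115.85*I)
M = 18564 (M = -714*(-26) = 18564)
C/M + 388038/322962 = (I*√13421)/18564 + 388038/322962 = (I*√13421)*(1/18564) + 388038*(1/322962) = I*√13421/18564 + 64673/53827 = 64673/53827 + I*√13421/18564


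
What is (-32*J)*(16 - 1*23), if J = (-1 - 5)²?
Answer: 8064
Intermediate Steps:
J = 36 (J = (-6)² = 36)
(-32*J)*(16 - 1*23) = (-32*36)*(16 - 1*23) = -1152*(16 - 23) = -1152*(-7) = 8064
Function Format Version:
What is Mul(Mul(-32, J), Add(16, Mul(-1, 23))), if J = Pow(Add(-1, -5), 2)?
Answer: 8064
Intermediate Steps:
J = 36 (J = Pow(-6, 2) = 36)
Mul(Mul(-32, J), Add(16, Mul(-1, 23))) = Mul(Mul(-32, 36), Add(16, Mul(-1, 23))) = Mul(-1152, Add(16, -23)) = Mul(-1152, -7) = 8064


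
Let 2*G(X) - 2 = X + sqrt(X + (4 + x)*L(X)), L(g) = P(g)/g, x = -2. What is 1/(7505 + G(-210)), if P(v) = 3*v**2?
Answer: 4934/36516779 - 7*I*sqrt(30)/109550337 ≈ 0.00013512 - 3.4998e-7*I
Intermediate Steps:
L(g) = 3*g (L(g) = (3*g**2)/g = 3*g)
G(X) = 1 + X/2 + sqrt(7)*sqrt(X)/2 (G(X) = 1 + (X + sqrt(X + (4 - 2)*(3*X)))/2 = 1 + (X + sqrt(X + 2*(3*X)))/2 = 1 + (X + sqrt(X + 6*X))/2 = 1 + (X + sqrt(7*X))/2 = 1 + (X + sqrt(7)*sqrt(X))/2 = 1 + (X/2 + sqrt(7)*sqrt(X)/2) = 1 + X/2 + sqrt(7)*sqrt(X)/2)
1/(7505 + G(-210)) = 1/(7505 + (1 + (1/2)*(-210) + sqrt(7)*sqrt(-210)/2)) = 1/(7505 + (1 - 105 + sqrt(7)*(I*sqrt(210))/2)) = 1/(7505 + (1 - 105 + 7*I*sqrt(30)/2)) = 1/(7505 + (-104 + 7*I*sqrt(30)/2)) = 1/(7401 + 7*I*sqrt(30)/2)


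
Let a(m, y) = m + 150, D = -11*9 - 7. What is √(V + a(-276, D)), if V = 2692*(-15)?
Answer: I*√40506 ≈ 201.26*I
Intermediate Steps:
V = -40380
D = -106 (D = -99 - 7 = -106)
a(m, y) = 150 + m
√(V + a(-276, D)) = √(-40380 + (150 - 276)) = √(-40380 - 126) = √(-40506) = I*√40506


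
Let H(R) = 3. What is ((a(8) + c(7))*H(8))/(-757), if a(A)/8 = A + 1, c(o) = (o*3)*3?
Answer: -405/757 ≈ -0.53501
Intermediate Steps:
c(o) = 9*o (c(o) = (3*o)*3 = 9*o)
a(A) = 8 + 8*A (a(A) = 8*(A + 1) = 8*(1 + A) = 8 + 8*A)
((a(8) + c(7))*H(8))/(-757) = (((8 + 8*8) + 9*7)*3)/(-757) = (((8 + 64) + 63)*3)*(-1/757) = ((72 + 63)*3)*(-1/757) = (135*3)*(-1/757) = 405*(-1/757) = -405/757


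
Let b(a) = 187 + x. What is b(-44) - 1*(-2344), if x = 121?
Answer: 2652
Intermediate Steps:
b(a) = 308 (b(a) = 187 + 121 = 308)
b(-44) - 1*(-2344) = 308 - 1*(-2344) = 308 + 2344 = 2652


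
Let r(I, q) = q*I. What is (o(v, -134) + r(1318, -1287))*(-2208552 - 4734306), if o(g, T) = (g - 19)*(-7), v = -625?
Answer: 11745635564364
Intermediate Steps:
r(I, q) = I*q
o(g, T) = 133 - 7*g (o(g, T) = (-19 + g)*(-7) = 133 - 7*g)
(o(v, -134) + r(1318, -1287))*(-2208552 - 4734306) = ((133 - 7*(-625)) + 1318*(-1287))*(-2208552 - 4734306) = ((133 + 4375) - 1696266)*(-6942858) = (4508 - 1696266)*(-6942858) = -1691758*(-6942858) = 11745635564364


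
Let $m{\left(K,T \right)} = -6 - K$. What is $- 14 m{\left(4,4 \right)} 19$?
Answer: $2660$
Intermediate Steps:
$- 14 m{\left(4,4 \right)} 19 = - 14 \left(-6 - 4\right) 19 = \left(-14\right) \left(-10\right) 19 = 140 \cdot 19 = 2660$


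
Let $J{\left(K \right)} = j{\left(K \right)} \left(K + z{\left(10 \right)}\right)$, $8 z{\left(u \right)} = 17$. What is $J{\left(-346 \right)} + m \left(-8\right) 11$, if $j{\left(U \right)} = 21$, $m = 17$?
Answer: $- \frac{69739}{8} \approx -8717.4$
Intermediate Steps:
$z{\left(u \right)} = \frac{17}{8}$ ($z{\left(u \right)} = \frac{1}{8} \cdot 17 = \frac{17}{8}$)
$J{\left(K \right)} = \frac{357}{8} + 21 K$ ($J{\left(K \right)} = 21 \left(K + \frac{17}{8}\right) = 21 \left(\frac{17}{8} + K\right) = \frac{357}{8} + 21 K$)
$J{\left(-346 \right)} + m \left(-8\right) 11 = \left(\frac{357}{8} + 21 \left(-346\right)\right) + 17 \left(-8\right) 11 = \left(\frac{357}{8} - 7266\right) - 1496 = - \frac{57771}{8} - 1496 = - \frac{69739}{8}$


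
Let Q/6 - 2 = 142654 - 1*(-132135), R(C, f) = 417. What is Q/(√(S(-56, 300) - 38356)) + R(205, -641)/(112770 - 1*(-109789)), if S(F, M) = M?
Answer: 417/222559 - 824373*I*√9514/9514 ≈ 0.0018737 - 8451.7*I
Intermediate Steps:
Q = 1648746 (Q = 12 + 6*(142654 - 1*(-132135)) = 12 + 6*(142654 + 132135) = 12 + 6*274789 = 12 + 1648734 = 1648746)
Q/(√(S(-56, 300) - 38356)) + R(205, -641)/(112770 - 1*(-109789)) = 1648746/(√(300 - 38356)) + 417/(112770 - 1*(-109789)) = 1648746/(√(-38056)) + 417/(112770 + 109789) = 1648746/((2*I*√9514)) + 417/222559 = 1648746*(-I*√9514/19028) + 417*(1/222559) = -824373*I*√9514/9514 + 417/222559 = 417/222559 - 824373*I*√9514/9514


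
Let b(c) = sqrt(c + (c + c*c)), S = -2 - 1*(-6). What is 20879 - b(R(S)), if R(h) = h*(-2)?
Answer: 20879 - 4*sqrt(3) ≈ 20872.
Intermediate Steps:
S = 4 (S = -2 + 6 = 4)
R(h) = -2*h
b(c) = sqrt(c**2 + 2*c) (b(c) = sqrt(c + (c + c**2)) = sqrt(c**2 + 2*c))
20879 - b(R(S)) = 20879 - sqrt((-2*4)*(2 - 2*4)) = 20879 - sqrt(-8*(2 - 8)) = 20879 - sqrt(-8*(-6)) = 20879 - sqrt(48) = 20879 - 4*sqrt(3)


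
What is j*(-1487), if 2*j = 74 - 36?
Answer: -28253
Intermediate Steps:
j = 19 (j = (74 - 36)/2 = (½)*38 = 19)
j*(-1487) = 19*(-1487) = -28253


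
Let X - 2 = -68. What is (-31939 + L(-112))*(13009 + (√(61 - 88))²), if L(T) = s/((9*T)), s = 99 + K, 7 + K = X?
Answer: -104487373079/252 ≈ -4.1463e+8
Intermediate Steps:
X = -66 (X = 2 - 68 = -66)
K = -73 (K = -7 - 66 = -73)
s = 26 (s = 99 - 73 = 26)
L(T) = 26/(9*T) (L(T) = 26/((9*T)) = 26*(1/(9*T)) = 26/(9*T))
(-31939 + L(-112))*(13009 + (√(61 - 88))²) = (-31939 + (26/9)/(-112))*(13009 + (√(61 - 88))²) = (-31939 + (26/9)*(-1/112))*(13009 + (√(-27))²) = (-31939 - 13/504)*(13009 + (3*I*√3)²) = -16097269*(13009 - 27)/504 = -16097269/504*12982 = -104487373079/252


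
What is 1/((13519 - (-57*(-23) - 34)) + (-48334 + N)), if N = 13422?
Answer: -1/22670 ≈ -4.4111e-5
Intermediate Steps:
1/((13519 - (-57*(-23) - 34)) + (-48334 + N)) = 1/((13519 - (-57*(-23) - 34)) + (-48334 + 13422)) = 1/((13519 - (1311 - 34)) - 34912) = 1/((13519 - 1*1277) - 34912) = 1/((13519 - 1277) - 34912) = 1/(12242 - 34912) = 1/(-22670) = -1/22670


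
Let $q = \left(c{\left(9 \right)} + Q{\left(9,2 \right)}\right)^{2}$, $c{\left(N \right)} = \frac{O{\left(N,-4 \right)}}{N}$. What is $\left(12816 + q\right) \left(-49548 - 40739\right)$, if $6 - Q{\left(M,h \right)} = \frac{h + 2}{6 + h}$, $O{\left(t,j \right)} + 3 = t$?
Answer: $- \frac{41779857815}{36} \approx -1.1606 \cdot 10^{9}$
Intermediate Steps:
$O{\left(t,j \right)} = -3 + t$
$Q{\left(M,h \right)} = 6 - \frac{2 + h}{6 + h}$ ($Q{\left(M,h \right)} = 6 - \frac{h + 2}{6 + h} = 6 - \frac{2 + h}{6 + h}$)
$c{\left(N \right)} = \frac{-3 + N}{N}$
$q = \frac{1369}{36}$ ($q = \left(\frac{-3 + 9}{9} + \frac{34 + 5 \cdot 2}{6 + 2}\right)^{2} = \left(\frac{1}{9} \cdot 6 + \frac{34 + 10}{8}\right)^{2} = \left(\frac{2}{3} + \frac{1}{8} \cdot 44\right)^{2} = \left(\frac{2}{3} + \frac{11}{2}\right)^{2} = \left(\frac{37}{6}\right)^{2} = \frac{1369}{36} \approx 38.028$)
$\left(12816 + q\right) \left(-49548 - 40739\right) = \left(12816 + \frac{1369}{36}\right) \left(-49548 - 40739\right) = \frac{462745}{36} \left(-90287\right) = - \frac{41779857815}{36}$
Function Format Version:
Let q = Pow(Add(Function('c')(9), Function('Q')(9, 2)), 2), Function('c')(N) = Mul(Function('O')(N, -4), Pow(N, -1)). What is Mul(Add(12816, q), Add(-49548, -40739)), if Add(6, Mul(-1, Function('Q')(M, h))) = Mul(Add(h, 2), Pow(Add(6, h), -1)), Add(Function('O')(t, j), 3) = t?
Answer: Rational(-41779857815, 36) ≈ -1.1606e+9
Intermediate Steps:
Function('O')(t, j) = Add(-3, t)
Function('Q')(M, h) = Add(6, Mul(-1, Pow(Add(6, h), -1), Add(2, h))) (Function('Q')(M, h) = Add(6, Mul(-1, Mul(Add(h, 2), Pow(Add(6, h), -1)))) = Add(6, Mul(-1, Mul(Add(2, h), Pow(Add(6, h), -1)))) = Add(6, Mul(-1, Mul(Pow(Add(6, h), -1), Add(2, h)))) = Add(6, Mul(-1, Pow(Add(6, h), -1), Add(2, h))))
Function('c')(N) = Mul(Pow(N, -1), Add(-3, N)) (Function('c')(N) = Mul(Add(-3, N), Pow(N, -1)) = Mul(Pow(N, -1), Add(-3, N)))
q = Rational(1369, 36) (q = Pow(Add(Mul(Pow(9, -1), Add(-3, 9)), Mul(Pow(Add(6, 2), -1), Add(34, Mul(5, 2)))), 2) = Pow(Add(Mul(Rational(1, 9), 6), Mul(Pow(8, -1), Add(34, 10))), 2) = Pow(Add(Rational(2, 3), Mul(Rational(1, 8), 44)), 2) = Pow(Add(Rational(2, 3), Rational(11, 2)), 2) = Pow(Rational(37, 6), 2) = Rational(1369, 36) ≈ 38.028)
Mul(Add(12816, q), Add(-49548, -40739)) = Mul(Add(12816, Rational(1369, 36)), Add(-49548, -40739)) = Mul(Rational(462745, 36), -90287) = Rational(-41779857815, 36)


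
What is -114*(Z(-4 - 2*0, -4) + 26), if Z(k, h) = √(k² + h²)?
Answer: -2964 - 456*√2 ≈ -3608.9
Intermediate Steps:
Z(k, h) = √(h² + k²)
-114*(Z(-4 - 2*0, -4) + 26) = -114*(√((-4)² + (-4 - 2*0)²) + 26) = -114*(√(16 + (-4 + 0)²) + 26) = -114*(√(16 + (-4)²) + 26) = -114*(√(16 + 16) + 26) = -114*(√32 + 26) = -114*(4*√2 + 26) = -114*(26 + 4*√2) = -2964 - 456*√2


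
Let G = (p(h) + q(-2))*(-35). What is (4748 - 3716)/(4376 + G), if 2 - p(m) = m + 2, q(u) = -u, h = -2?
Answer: 86/353 ≈ 0.24363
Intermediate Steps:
p(m) = -m (p(m) = 2 - (m + 2) = 2 - (2 + m) = 2 + (-2 - m) = -m)
G = -140 (G = (-1*(-2) - 1*(-2))*(-35) = (2 + 2)*(-35) = 4*(-35) = -140)
(4748 - 3716)/(4376 + G) = (4748 - 3716)/(4376 - 140) = 1032/4236 = 1032*(1/4236) = 86/353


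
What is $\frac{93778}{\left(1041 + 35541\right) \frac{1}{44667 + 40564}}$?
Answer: $\frac{3996396359}{18291} \approx 2.1849 \cdot 10^{5}$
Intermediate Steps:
$\frac{93778}{\left(1041 + 35541\right) \frac{1}{44667 + 40564}} = \frac{93778}{36582 \cdot \frac{1}{85231}} = \frac{93778}{\frac{36582}{85231}} = 93778 \cdot \frac{85231}{36582} = \frac{3996396359}{18291}$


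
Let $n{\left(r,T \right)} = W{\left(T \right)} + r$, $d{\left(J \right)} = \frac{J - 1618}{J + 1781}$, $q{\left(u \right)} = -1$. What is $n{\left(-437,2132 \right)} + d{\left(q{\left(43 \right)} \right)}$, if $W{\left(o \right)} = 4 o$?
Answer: $\frac{14400361}{1780} \approx 8090.1$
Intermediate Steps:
$d{\left(J \right)} = \frac{-1618 + J}{1781 + J}$
$n{\left(r,T \right)} = r + 4 T$ ($n{\left(r,T \right)} = 4 T + r = r + 4 T$)
$n{\left(-437,2132 \right)} + d{\left(q{\left(43 \right)} \right)} = \left(-437 + 4 \cdot 2132\right) + \frac{-1618 - 1}{1781 - 1} = \left(-437 + 8528\right) + \frac{1}{1780} \left(-1619\right) = 8091 + \frac{1}{1780} \left(-1619\right) = 8091 - \frac{1619}{1780} = \frac{14400361}{1780}$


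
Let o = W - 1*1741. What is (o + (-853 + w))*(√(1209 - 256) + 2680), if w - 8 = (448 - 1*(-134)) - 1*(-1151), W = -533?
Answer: -3714480 - 1386*√953 ≈ -3.7573e+6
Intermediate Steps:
w = 1741 (w = 8 + ((448 - 1*(-134)) - 1*(-1151)) = 8 + ((448 + 134) + 1151) = 8 + (582 + 1151) = 8 + 1733 = 1741)
o = -2274 (o = -533 - 1*1741 = -533 - 1741 = -2274)
(o + (-853 + w))*(√(1209 - 256) + 2680) = (-2274 + (-853 + 1741))*(√(1209 - 256) + 2680) = (-2274 + 888)*(√953 + 2680) = -1386*(2680 + √953) = -3714480 - 1386*√953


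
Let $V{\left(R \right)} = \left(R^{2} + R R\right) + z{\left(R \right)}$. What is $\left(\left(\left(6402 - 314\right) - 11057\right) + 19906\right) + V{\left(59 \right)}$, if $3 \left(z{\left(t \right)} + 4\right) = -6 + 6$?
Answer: $21895$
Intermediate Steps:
$z{\left(t \right)} = -4$ ($z{\left(t \right)} = -4 + \frac{-6 + 6}{3} = -4 + \frac{1}{3} \cdot 0 = -4 + 0 = -4$)
$V{\left(R \right)} = -4 + 2 R^{2}$ ($V{\left(R \right)} = \left(R^{2} + R R\right) - 4 = \left(R^{2} + R^{2}\right) - 4 = 2 R^{2} - 4 = -4 + 2 R^{2}$)
$\left(\left(\left(6402 - 314\right) - 11057\right) + 19906\right) + V{\left(59 \right)} = \left(\left(\left(6402 - 314\right) - 11057\right) + 19906\right) - \left(4 - 2 \cdot 59^{2}\right) = \left(\left(6088 - 11057\right) + 19906\right) + \left(-4 + 2 \cdot 3481\right) = \left(-4969 + 19906\right) + \left(-4 + 6962\right) = 14937 + 6958 = 21895$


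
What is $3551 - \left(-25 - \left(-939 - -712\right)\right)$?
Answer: $3349$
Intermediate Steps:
$3551 - \left(-25 - \left(-939 - -712\right)\right) = 3551 - \left(-25 - \left(-939 + 712\right)\right) = 3551 - \left(-25 - -227\right) = 3551 - \left(-25 + 227\right) = 3551 - 202 = 3349$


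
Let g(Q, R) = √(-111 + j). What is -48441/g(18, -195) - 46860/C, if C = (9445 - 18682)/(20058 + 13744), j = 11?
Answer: 527987240/3079 + 48441*I/10 ≈ 1.7148e+5 + 4844.1*I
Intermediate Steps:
C = -9237/33802 ≈ -0.27327
g(Q, R) = 10*I (g(Q, R) = √(-111 + 11) = √(-100) = 10*I)
-48441/g(18, -195) - 46860/C = -48441*(-I/10) - 46860/(-9237/33802) = -(-48441)*I/10 - 46860*(-33802/9237) = 48441*I/10 + 527987240/3079 = 527987240/3079 + 48441*I/10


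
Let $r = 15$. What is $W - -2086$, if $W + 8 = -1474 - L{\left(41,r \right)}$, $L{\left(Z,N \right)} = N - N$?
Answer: $604$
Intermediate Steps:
$L{\left(Z,N \right)} = 0$
$W = -1482$ ($W = -8 - 1474 = -1482$)
$W - -2086 = -1482 - -2086 = -1482 + 2086 = 604$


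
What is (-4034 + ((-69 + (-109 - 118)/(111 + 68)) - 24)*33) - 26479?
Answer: -6018669/179 ≈ -33624.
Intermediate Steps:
(-4034 + ((-69 + (-109 - 118)/(111 + 68)) - 24)*33) - 26479 = (-4034 + ((-69 - 227/179) - 24)*33) - 26479 = (-4034 + (-12578/179 - 24)*33) - 26479 = (-4034 - 16874/179*33) - 26479 = (-4034 - 556842/179) - 26479 = -1278928/179 - 26479 = -6018669/179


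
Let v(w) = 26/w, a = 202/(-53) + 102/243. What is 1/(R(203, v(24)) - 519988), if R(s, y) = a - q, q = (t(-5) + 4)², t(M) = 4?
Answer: -4293/2232597796 ≈ -1.9229e-6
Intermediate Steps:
a = -14560/4293 (a = 202*(-1/53) + 102*(1/243) = -202/53 + 34/81 = -14560/4293 ≈ -3.3916)
q = 64 (q = (4 + 4)² = 8² = 64)
R(s, y) = -289312/4293 (R(s, y) = -14560/4293 - 1*64 = -14560/4293 - 64 = -289312/4293)
1/(R(203, v(24)) - 519988) = 1/(-289312/4293 - 519988) = 1/(-2232597796/4293) = -4293/2232597796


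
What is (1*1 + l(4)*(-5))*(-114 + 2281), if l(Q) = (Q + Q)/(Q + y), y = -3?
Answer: -84513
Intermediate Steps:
l(Q) = 2*Q/(-3 + Q) (l(Q) = (Q + Q)/(Q - 3) = (2*Q)/(-3 + Q) = 2*Q/(-3 + Q))
(1*1 + l(4)*(-5))*(-114 + 2281) = (1*1 + (2*4/(-3 + 4))*(-5))*(-114 + 2281) = (1 + (2*4/1)*(-5))*2167 = (1 + (2*4*1)*(-5))*2167 = (1 + 8*(-5))*2167 = (1 - 40)*2167 = -39*2167 = -84513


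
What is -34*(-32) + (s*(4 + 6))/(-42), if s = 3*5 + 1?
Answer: 22768/21 ≈ 1084.2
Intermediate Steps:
s = 16 (s = 15 + 1 = 16)
-34*(-32) + (s*(4 + 6))/(-42) = -34*(-32) + (16*(4 + 6))/(-42) = 1088 + (16*10)*(-1/42) = 1088 + 160*(-1/42) = 1088 - 80/21 = 22768/21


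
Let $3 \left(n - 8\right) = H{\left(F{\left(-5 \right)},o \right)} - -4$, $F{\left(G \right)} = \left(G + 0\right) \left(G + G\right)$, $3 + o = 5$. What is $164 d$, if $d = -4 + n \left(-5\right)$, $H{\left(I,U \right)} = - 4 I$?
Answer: $\frac{139072}{3} \approx 46357.0$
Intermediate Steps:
$o = 2$ ($o = -3 + 5 = 2$)
$F{\left(G \right)} = 2 G^{2}$ ($F{\left(G \right)} = G 2 G = 2 G^{2}$)
$n = - \frac{172}{3}$ ($n = 8 + \frac{- 4 \cdot 2 \left(-5\right)^{2} - -4}{3} = 8 + \frac{- 4 \cdot 2 \cdot 25 + 4}{3} = 8 + \frac{\left(-4\right) 50 + 4}{3} = 8 + \frac{-200 + 4}{3} = 8 + \frac{1}{3} \left(-196\right) = 8 - \frac{196}{3} = - \frac{172}{3} \approx -57.333$)
$d = \frac{848}{3}$ ($d = -4 - - \frac{860}{3} = -4 + \frac{860}{3} = \frac{848}{3} \approx 282.67$)
$164 d = 164 \cdot \frac{848}{3} = \frac{139072}{3}$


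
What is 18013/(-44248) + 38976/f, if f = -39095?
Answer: -346975469/247125080 ≈ -1.4040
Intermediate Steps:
18013/(-44248) + 38976/f = 18013/(-44248) + 38976/(-39095) = 18013*(-1/44248) + 38976*(-1/39095) = -18013/44248 - 5568/5585 = -346975469/247125080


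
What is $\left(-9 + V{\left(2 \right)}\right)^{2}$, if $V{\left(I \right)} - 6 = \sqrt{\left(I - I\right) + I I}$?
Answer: $1$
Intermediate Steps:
$V{\left(I \right)} = 6 + \sqrt{I^{2}}$ ($V{\left(I \right)} = 6 + \sqrt{\left(I - I\right) + I I} = 6 + \sqrt{0 + I^{2}} = 6 + \sqrt{I^{2}}$)
$\left(-9 + V{\left(2 \right)}\right)^{2} = \left(-9 + \left(6 + \sqrt{2^{2}}\right)\right)^{2} = \left(-9 + \left(6 + \sqrt{4}\right)\right)^{2} = \left(-9 + \left(6 + 2\right)\right)^{2} = \left(-9 + 8\right)^{2} = \left(-1\right)^{2} = 1$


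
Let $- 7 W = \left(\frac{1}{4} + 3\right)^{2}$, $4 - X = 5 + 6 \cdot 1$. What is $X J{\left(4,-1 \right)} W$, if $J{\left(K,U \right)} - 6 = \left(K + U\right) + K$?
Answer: $\frac{2197}{16} \approx 137.31$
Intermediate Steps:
$J{\left(K,U \right)} = 6 + U + 2 K$ ($J{\left(K,U \right)} = 6 + \left(\left(K + U\right) + K\right) = 6 + \left(U + 2 K\right) = 6 + U + 2 K$)
$X = -7$ ($X = 4 - \left(5 + 6 \cdot 1\right) = 4 - \left(5 + 6\right) = 4 - 11 = -7$)
$W = - \frac{169}{112}$ ($W = - \frac{\left(\frac{1}{4} + 3\right)^{2}}{7} = - \frac{\left(\frac{13}{4}\right)^{2}}{7} = \left(- \frac{1}{7}\right) \frac{169}{16} = - \frac{169}{112} \approx -1.5089$)
$X J{\left(4,-1 \right)} W = - 7 \left(6 - 1 + 2 \cdot 4\right) \left(- \frac{169}{112}\right) = - 7 \left(6 - 1 + 8\right) \left(- \frac{169}{112}\right) = \left(-7\right) 13 \left(- \frac{169}{112}\right) = \left(-91\right) \left(- \frac{169}{112}\right) = \frac{2197}{16}$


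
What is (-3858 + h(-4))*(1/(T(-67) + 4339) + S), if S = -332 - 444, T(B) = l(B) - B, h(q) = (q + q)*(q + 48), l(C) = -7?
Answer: 14371352830/4399 ≈ 3.2670e+6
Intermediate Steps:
h(q) = 2*q*(48 + q) (h(q) = (2*q)*(48 + q) = 2*q*(48 + q))
T(B) = -7 - B
S = -776
(-3858 + h(-4))*(1/(T(-67) + 4339) + S) = (-3858 + 2*(-4)*(48 - 4))*(1/((-7 - 1*(-67)) + 4339) - 776) = (-3858 + 2*(-4)*44)*(1/((-7 + 67) + 4339) - 776) = (-3858 - 352)*(1/(60 + 4339) - 776) = -4210*(1/4399 - 776) = -4210*(-3413623/4399) = 14371352830/4399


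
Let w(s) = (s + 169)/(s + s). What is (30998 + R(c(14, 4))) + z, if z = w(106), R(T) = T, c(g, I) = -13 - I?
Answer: 6568247/212 ≈ 30982.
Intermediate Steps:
w(s) = (169 + s)/(2*s) (w(s) = (169 + s)/((2*s)) = (169 + s)*(1/(2*s)) = (169 + s)/(2*s))
z = 275/212 (z = (½)*(169 + 106)/106 = (½)*(1/106)*275 = 275/212 ≈ 1.2972)
(30998 + R(c(14, 4))) + z = (30998 + (-13 - 1*4)) + 275/212 = (30998 + (-13 - 4)) + 275/212 = (30998 - 17) + 275/212 = 30981 + 275/212 = 6568247/212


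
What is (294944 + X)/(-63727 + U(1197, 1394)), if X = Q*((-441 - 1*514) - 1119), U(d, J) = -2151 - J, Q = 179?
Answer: 12717/11212 ≈ 1.1342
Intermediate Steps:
X = -371246 (X = 179*((-441 - 1*514) - 1119) = 179*((-441 - 514) - 1119) = 179*(-955 - 1119) = 179*(-2074) = -371246)
(294944 + X)/(-63727 + U(1197, 1394)) = (294944 - 371246)/(-63727 + (-2151 - 1*1394)) = -76302/(-63727 + (-2151 - 1394)) = -76302/(-63727 - 3545) = -76302/(-67272) = -76302*(-1/67272) = 12717/11212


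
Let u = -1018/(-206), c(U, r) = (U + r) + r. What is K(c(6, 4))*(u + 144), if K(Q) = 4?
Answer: 61364/103 ≈ 595.77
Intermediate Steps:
c(U, r) = U + 2*r
u = 509/103 (u = -1018*(-1/206) = 509/103 ≈ 4.9417)
K(c(6, 4))*(u + 144) = 4*(509/103 + 144) = 4*(15341/103) = 61364/103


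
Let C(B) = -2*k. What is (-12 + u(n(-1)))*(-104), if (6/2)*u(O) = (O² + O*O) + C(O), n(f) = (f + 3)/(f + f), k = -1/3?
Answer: 10400/9 ≈ 1155.6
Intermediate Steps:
k = -⅓ (k = -1*⅓ = -⅓ ≈ -0.33333)
n(f) = (3 + f)/(2*f) (n(f) = (3 + f)/((2*f)) = (3 + f)*(1/(2*f)) = (3 + f)/(2*f))
C(B) = ⅔ (C(B) = -2*(-⅓) = ⅔)
u(O) = 2/9 + 2*O²/3 (u(O) = ((O² + O*O) + ⅔)/3 = ((O² + O²) + ⅔)/3 = (2*O² + ⅔)/3 = (⅔ + 2*O²)/3 = 2/9 + 2*O²/3)
(-12 + u(n(-1)))*(-104) = (-12 + (2/9 + 2*((½)*(3 - 1)/(-1))²/3))*(-104) = (-12 + (2/9 + 2*((½)*(-1)*2)²/3))*(-104) = (-12 + (2/9 + (⅔)*(-1)²))*(-104) = (-12 + (2/9 + (⅔)*1))*(-104) = (-12 + (2/9 + ⅔))*(-104) = (-12 + 8/9)*(-104) = -100/9*(-104) = 10400/9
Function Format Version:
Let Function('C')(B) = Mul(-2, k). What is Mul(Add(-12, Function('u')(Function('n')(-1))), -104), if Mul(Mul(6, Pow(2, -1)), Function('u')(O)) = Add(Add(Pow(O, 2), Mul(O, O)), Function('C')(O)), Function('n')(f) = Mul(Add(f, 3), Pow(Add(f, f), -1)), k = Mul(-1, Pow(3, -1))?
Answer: Rational(10400, 9) ≈ 1155.6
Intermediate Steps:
k = Rational(-1, 3) (k = Mul(-1, Rational(1, 3)) = Rational(-1, 3) ≈ -0.33333)
Function('n')(f) = Mul(Rational(1, 2), Pow(f, -1), Add(3, f)) (Function('n')(f) = Mul(Add(3, f), Pow(Mul(2, f), -1)) = Mul(Add(3, f), Mul(Rational(1, 2), Pow(f, -1))) = Mul(Rational(1, 2), Pow(f, -1), Add(3, f)))
Function('C')(B) = Rational(2, 3) (Function('C')(B) = Mul(-2, Rational(-1, 3)) = Rational(2, 3))
Function('u')(O) = Add(Rational(2, 9), Mul(Rational(2, 3), Pow(O, 2))) (Function('u')(O) = Mul(Rational(1, 3), Add(Add(Pow(O, 2), Mul(O, O)), Rational(2, 3))) = Mul(Rational(1, 3), Add(Add(Pow(O, 2), Pow(O, 2)), Rational(2, 3))) = Mul(Rational(1, 3), Add(Mul(2, Pow(O, 2)), Rational(2, 3))) = Mul(Rational(1, 3), Add(Rational(2, 3), Mul(2, Pow(O, 2)))) = Add(Rational(2, 9), Mul(Rational(2, 3), Pow(O, 2))))
Mul(Add(-12, Function('u')(Function('n')(-1))), -104) = Mul(Add(-12, Add(Rational(2, 9), Mul(Rational(2, 3), Pow(Mul(Rational(1, 2), Pow(-1, -1), Add(3, -1)), 2)))), -104) = Mul(Add(-12, Add(Rational(2, 9), Mul(Rational(2, 3), Pow(Mul(Rational(1, 2), -1, 2), 2)))), -104) = Mul(Add(-12, Add(Rational(2, 9), Mul(Rational(2, 3), Pow(-1, 2)))), -104) = Mul(Add(-12, Add(Rational(2, 9), Mul(Rational(2, 3), 1))), -104) = Mul(Add(-12, Add(Rational(2, 9), Rational(2, 3))), -104) = Mul(Add(-12, Rational(8, 9)), -104) = Mul(Rational(-100, 9), -104) = Rational(10400, 9)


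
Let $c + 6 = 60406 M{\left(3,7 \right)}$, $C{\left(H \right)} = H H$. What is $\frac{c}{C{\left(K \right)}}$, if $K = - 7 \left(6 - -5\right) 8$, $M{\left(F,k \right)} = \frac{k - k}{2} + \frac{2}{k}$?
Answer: $\frac{60385}{1328096} \approx 0.045467$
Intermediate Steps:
$M{\left(F,k \right)} = \frac{2}{k}$ ($M{\left(F,k \right)} = 0 \cdot \frac{1}{2} + \frac{2}{k} = 0 + \frac{2}{k} = \frac{2}{k}$)
$K = -616$ ($K = - 7 \left(6 + 5\right) 8 = \left(-7\right) 11 \cdot 8 = \left(-77\right) 8 = -616$)
$C{\left(H \right)} = H^{2}$
$c = \frac{120770}{7}$ ($c = -6 + 60406 \cdot \frac{2}{7} = -6 + \frac{120812}{7} = \frac{120770}{7} \approx 17253.0$)
$\frac{c}{C{\left(K \right)}} = \frac{120770}{7 \left(-616\right)^{2}} = \frac{120770}{7 \cdot 379456} = \frac{120770}{7} \cdot \frac{1}{379456} = \frac{60385}{1328096}$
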